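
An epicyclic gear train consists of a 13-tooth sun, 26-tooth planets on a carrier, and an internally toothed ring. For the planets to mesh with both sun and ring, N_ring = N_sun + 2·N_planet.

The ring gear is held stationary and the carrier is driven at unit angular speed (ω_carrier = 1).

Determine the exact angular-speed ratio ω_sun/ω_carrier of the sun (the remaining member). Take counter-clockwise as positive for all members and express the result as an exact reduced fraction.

N_ring = 13 + 2·26 = 65
13(ω_s−ω_c) = −65(ω_r−ω_c),  ω_r=0, ω_c=1
ω_s = 1 − (65/13)(0−1) = 6
ω_s/ω_c = 6

6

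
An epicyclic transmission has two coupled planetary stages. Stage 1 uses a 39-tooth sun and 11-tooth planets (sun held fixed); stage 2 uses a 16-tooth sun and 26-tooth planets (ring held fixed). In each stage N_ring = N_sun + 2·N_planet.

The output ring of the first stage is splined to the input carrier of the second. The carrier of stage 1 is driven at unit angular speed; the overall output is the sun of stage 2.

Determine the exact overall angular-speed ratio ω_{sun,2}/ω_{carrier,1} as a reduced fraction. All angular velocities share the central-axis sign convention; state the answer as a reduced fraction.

Stage 1: N_ring = 39 + 2·11 = 61
Stage 1: 39(ω_s−ω_c) = −61(ω_r−ω_c),  ω_s=0, ω_c=1
Stage 1: ω_r = 1 − (39/61)(0−1) = 100/61
  ⇒ ω_r¹/ω_c¹ = 100/61
Stage 2: N_ring = 16 + 2·26 = 68
Stage 2: 16(ω_s−ω_c) = −68(ω_r−ω_c),  ω_r=0, ω_c=1
Stage 2: ω_s = 1 − (68/16)(0−1) = 21/4
  ⇒ ω_s²/ω_c² = 21/4
Coupling ω_c² = ω_r¹ ⇒ overall = 100/61 × 21/4 = 525/61

525/61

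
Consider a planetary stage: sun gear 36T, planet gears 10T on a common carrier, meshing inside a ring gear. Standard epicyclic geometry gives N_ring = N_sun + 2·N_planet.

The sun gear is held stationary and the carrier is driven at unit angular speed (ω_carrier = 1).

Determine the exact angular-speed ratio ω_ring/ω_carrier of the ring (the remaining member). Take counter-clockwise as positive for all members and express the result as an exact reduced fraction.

23/14

N_ring = 36 + 2·10 = 56
36(ω_s−ω_c) = −56(ω_r−ω_c),  ω_s=0, ω_c=1
ω_r = 1 − (36/56)(0−1) = 23/14
ω_r/ω_c = 23/14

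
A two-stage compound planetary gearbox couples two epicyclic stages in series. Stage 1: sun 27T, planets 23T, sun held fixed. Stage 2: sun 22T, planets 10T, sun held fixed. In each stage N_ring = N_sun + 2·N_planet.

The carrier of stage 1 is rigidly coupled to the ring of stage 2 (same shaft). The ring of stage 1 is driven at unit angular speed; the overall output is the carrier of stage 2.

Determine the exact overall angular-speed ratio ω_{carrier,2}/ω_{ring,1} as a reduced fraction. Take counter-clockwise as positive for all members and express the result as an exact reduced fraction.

Stage 1: N_ring = 27 + 2·23 = 73
Stage 1: 27(ω_s−ω_c) = −73(ω_r−ω_c),  ω_s=0, ω_r=1
Stage 1: 27(0−ω_c) = −73(1−ω_c)  ⇒  100ω_c = 73  ⇒  ω_c = 73/100
  ⇒ ω_c¹/ω_r¹ = 73/100
Stage 2: N_ring = 22 + 2·10 = 42
Stage 2: 22(ω_s−ω_c) = −42(ω_r−ω_c),  ω_s=0, ω_r=1
Stage 2: 22(0−ω_c) = −42(1−ω_c)  ⇒  64ω_c = 42  ⇒  ω_c = 21/32
  ⇒ ω_c²/ω_r² = 21/32
Coupling ω_r² = ω_c¹ ⇒ overall = 73/100 × 21/32 = 1533/3200

1533/3200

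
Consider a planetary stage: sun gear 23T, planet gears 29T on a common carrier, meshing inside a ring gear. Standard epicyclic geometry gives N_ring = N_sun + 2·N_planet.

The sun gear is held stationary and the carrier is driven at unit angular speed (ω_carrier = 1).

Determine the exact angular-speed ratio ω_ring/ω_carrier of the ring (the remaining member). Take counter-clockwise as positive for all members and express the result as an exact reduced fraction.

104/81

N_ring = 23 + 2·29 = 81
23(ω_s−ω_c) = −81(ω_r−ω_c),  ω_s=0, ω_c=1
ω_r = 1 − (23/81)(0−1) = 104/81
ω_r/ω_c = 104/81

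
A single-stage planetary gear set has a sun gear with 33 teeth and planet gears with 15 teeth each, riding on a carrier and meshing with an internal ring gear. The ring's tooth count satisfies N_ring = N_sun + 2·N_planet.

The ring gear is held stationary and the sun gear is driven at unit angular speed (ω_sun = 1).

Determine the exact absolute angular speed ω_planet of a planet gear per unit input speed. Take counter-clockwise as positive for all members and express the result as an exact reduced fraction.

N_ring = 33 + 2·15 = 63
33(ω_s−ω_c) = −63(ω_r−ω_c),  ω_r=0, ω_s=1
33(1−ω_c) = −63(0−ω_c)  ⇒  96ω_c = 33  ⇒  ω_c = 11/32
sun–planet: 33·(1−11/32) = −15·(ω_p−ω_c)  ⇒  ω_p−ω_c = −(33/15)·(21/32) = -231/160
ω_p = 11/32 − 231/160 = -11/10

-11/10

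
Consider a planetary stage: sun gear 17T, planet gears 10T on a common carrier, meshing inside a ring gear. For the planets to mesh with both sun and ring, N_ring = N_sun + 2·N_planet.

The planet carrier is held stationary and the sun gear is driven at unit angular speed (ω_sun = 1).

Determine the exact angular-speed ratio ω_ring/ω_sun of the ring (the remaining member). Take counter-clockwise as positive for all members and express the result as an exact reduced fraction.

N_ring = 17 + 2·10 = 37
17(ω_s−ω_c) = −37(ω_r−ω_c),  ω_c=0, ω_s=1
ω_r = 0 − (17/37)(1−0) = -17/37
ω_r/ω_s = -17/37

-17/37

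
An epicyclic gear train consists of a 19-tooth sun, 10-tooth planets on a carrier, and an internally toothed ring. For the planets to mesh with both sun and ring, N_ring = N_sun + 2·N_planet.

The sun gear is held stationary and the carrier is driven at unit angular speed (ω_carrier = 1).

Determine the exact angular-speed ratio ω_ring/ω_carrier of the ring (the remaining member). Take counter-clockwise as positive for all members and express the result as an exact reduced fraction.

58/39

N_ring = 19 + 2·10 = 39
19(ω_s−ω_c) = −39(ω_r−ω_c),  ω_s=0, ω_c=1
ω_r = 1 − (19/39)(0−1) = 58/39
ω_r/ω_c = 58/39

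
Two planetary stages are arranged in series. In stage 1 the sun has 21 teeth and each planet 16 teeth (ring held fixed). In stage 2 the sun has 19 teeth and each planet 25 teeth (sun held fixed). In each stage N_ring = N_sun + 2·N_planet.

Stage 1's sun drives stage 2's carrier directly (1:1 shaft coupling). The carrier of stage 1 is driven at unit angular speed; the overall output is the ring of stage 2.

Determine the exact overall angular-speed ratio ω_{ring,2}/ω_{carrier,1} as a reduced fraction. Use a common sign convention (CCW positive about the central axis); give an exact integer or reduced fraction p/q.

6512/1449

Stage 1: N_ring = 21 + 2·16 = 53
Stage 1: 21(ω_s−ω_c) = −53(ω_r−ω_c),  ω_r=0, ω_c=1
Stage 1: ω_s = 1 − (53/21)(0−1) = 74/21
  ⇒ ω_s¹/ω_c¹ = 74/21
Stage 2: N_ring = 19 + 2·25 = 69
Stage 2: 19(ω_s−ω_c) = −69(ω_r−ω_c),  ω_s=0, ω_c=1
Stage 2: ω_r = 1 − (19/69)(0−1) = 88/69
  ⇒ ω_r²/ω_c² = 88/69
Coupling ω_c² = ω_s¹ ⇒ overall = 74/21 × 88/69 = 6512/1449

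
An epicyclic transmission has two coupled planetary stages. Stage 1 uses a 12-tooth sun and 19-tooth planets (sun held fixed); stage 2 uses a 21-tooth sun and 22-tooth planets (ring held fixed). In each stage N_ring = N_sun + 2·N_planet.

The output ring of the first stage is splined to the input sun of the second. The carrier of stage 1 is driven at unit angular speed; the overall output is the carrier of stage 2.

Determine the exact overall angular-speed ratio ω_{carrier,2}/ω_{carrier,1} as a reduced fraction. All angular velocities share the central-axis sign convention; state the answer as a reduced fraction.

Stage 1: N_ring = 12 + 2·19 = 50
Stage 1: 12(ω_s−ω_c) = −50(ω_r−ω_c),  ω_s=0, ω_c=1
Stage 1: ω_r = 1 − (12/50)(0−1) = 31/25
  ⇒ ω_r¹/ω_c¹ = 31/25
Stage 2: N_ring = 21 + 2·22 = 65
Stage 2: 21(ω_s−ω_c) = −65(ω_r−ω_c),  ω_r=0, ω_s=1
Stage 2: 21(1−ω_c) = −65(0−ω_c)  ⇒  86ω_c = 21  ⇒  ω_c = 21/86
  ⇒ ω_c²/ω_s² = 21/86
Coupling ω_s² = ω_r¹ ⇒ overall = 31/25 × 21/86 = 651/2150

651/2150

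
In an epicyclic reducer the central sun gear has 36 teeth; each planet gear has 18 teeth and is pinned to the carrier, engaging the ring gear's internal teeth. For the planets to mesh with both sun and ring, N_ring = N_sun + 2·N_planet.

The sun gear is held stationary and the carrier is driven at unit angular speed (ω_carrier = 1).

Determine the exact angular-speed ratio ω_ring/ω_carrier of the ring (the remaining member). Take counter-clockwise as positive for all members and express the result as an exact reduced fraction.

N_ring = 36 + 2·18 = 72
36(ω_s−ω_c) = −72(ω_r−ω_c),  ω_s=0, ω_c=1
ω_r = 1 − (36/72)(0−1) = 3/2
ω_r/ω_c = 3/2

3/2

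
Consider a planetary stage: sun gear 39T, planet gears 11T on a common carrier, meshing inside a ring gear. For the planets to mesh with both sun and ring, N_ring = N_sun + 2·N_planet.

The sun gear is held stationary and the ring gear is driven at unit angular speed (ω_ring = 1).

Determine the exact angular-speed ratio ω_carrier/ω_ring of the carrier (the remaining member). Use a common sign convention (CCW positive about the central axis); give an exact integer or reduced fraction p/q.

61/100

N_ring = 39 + 2·11 = 61
39(ω_s−ω_c) = −61(ω_r−ω_c),  ω_s=0, ω_r=1
39(0−ω_c) = −61(1−ω_c)  ⇒  100ω_c = 61  ⇒  ω_c = 61/100
ω_c/ω_r = 61/100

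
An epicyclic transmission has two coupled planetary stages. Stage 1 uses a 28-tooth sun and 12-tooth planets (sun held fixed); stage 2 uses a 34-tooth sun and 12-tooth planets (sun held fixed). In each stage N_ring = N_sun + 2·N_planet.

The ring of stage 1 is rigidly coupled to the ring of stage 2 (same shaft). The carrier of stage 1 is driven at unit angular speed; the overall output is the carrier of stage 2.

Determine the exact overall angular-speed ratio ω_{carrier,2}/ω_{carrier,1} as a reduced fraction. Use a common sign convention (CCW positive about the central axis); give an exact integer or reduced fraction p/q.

Stage 1: N_ring = 28 + 2·12 = 52
Stage 1: 28(ω_s−ω_c) = −52(ω_r−ω_c),  ω_s=0, ω_c=1
Stage 1: ω_r = 1 − (28/52)(0−1) = 20/13
  ⇒ ω_r¹/ω_c¹ = 20/13
Stage 2: N_ring = 34 + 2·12 = 58
Stage 2: 34(ω_s−ω_c) = −58(ω_r−ω_c),  ω_s=0, ω_r=1
Stage 2: 34(0−ω_c) = −58(1−ω_c)  ⇒  92ω_c = 58  ⇒  ω_c = 29/46
  ⇒ ω_c²/ω_r² = 29/46
Coupling ω_r² = ω_r¹ ⇒ overall = 20/13 × 29/46 = 290/299

290/299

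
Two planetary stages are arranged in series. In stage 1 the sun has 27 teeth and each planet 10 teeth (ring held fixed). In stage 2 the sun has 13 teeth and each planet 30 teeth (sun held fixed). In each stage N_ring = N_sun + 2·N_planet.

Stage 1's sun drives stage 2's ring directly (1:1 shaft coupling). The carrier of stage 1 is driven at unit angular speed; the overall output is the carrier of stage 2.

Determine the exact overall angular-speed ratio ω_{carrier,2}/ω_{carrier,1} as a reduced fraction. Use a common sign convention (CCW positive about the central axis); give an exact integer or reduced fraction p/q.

2701/1161

Stage 1: N_ring = 27 + 2·10 = 47
Stage 1: 27(ω_s−ω_c) = −47(ω_r−ω_c),  ω_r=0, ω_c=1
Stage 1: ω_s = 1 − (47/27)(0−1) = 74/27
  ⇒ ω_s¹/ω_c¹ = 74/27
Stage 2: N_ring = 13 + 2·30 = 73
Stage 2: 13(ω_s−ω_c) = −73(ω_r−ω_c),  ω_s=0, ω_r=1
Stage 2: 13(0−ω_c) = −73(1−ω_c)  ⇒  86ω_c = 73  ⇒  ω_c = 73/86
  ⇒ ω_c²/ω_r² = 73/86
Coupling ω_r² = ω_s¹ ⇒ overall = 74/27 × 73/86 = 2701/1161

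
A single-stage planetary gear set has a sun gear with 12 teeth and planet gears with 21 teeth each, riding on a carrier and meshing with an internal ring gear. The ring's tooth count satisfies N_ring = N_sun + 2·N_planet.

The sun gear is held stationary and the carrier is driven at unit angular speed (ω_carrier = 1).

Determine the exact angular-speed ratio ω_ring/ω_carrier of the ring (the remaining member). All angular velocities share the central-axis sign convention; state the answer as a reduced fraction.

11/9

N_ring = 12 + 2·21 = 54
12(ω_s−ω_c) = −54(ω_r−ω_c),  ω_s=0, ω_c=1
ω_r = 1 − (12/54)(0−1) = 11/9
ω_r/ω_c = 11/9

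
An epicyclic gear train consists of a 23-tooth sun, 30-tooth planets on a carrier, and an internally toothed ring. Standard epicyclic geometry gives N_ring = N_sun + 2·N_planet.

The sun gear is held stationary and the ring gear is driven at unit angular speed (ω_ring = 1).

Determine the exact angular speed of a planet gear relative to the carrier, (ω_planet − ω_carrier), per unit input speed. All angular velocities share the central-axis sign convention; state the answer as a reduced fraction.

N_ring = 23 + 2·30 = 83
23(ω_s−ω_c) = −83(ω_r−ω_c),  ω_s=0, ω_r=1
23(0−ω_c) = −83(1−ω_c)  ⇒  106ω_c = 83  ⇒  ω_c = 83/106
sun–planet: 23·(0−83/106) = −30·(ω_p−ω_c)  ⇒  ω_p−ω_c = −(23/30)·(-83/106) = 1909/3180

1909/3180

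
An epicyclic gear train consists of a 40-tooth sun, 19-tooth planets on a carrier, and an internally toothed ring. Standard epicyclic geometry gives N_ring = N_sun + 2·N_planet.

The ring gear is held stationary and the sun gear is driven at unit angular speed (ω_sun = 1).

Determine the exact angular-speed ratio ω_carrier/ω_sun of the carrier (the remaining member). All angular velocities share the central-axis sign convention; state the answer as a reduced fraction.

N_ring = 40 + 2·19 = 78
40(ω_s−ω_c) = −78(ω_r−ω_c),  ω_r=0, ω_s=1
40(1−ω_c) = −78(0−ω_c)  ⇒  118ω_c = 40  ⇒  ω_c = 20/59
ω_c/ω_s = 20/59

20/59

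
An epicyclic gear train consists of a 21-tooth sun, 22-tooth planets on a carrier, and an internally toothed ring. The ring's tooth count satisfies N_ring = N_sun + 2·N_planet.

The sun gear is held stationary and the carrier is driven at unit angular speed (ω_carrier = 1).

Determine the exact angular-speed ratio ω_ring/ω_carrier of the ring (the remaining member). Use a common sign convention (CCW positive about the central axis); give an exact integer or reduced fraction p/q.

86/65

N_ring = 21 + 2·22 = 65
21(ω_s−ω_c) = −65(ω_r−ω_c),  ω_s=0, ω_c=1
ω_r = 1 − (21/65)(0−1) = 86/65
ω_r/ω_c = 86/65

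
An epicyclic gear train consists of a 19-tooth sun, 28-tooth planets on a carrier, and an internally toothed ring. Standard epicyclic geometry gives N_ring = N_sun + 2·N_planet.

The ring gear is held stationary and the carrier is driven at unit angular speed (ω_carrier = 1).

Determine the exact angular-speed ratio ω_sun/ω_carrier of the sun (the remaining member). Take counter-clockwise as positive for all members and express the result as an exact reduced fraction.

N_ring = 19 + 2·28 = 75
19(ω_s−ω_c) = −75(ω_r−ω_c),  ω_r=0, ω_c=1
ω_s = 1 − (75/19)(0−1) = 94/19
ω_s/ω_c = 94/19

94/19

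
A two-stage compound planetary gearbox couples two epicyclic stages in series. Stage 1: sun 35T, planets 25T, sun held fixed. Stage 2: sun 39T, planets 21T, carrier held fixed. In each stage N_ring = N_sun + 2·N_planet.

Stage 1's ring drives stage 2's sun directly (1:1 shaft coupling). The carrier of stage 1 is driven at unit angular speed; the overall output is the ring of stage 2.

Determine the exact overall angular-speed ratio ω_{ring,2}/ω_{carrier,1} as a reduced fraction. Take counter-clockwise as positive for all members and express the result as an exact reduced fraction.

Stage 1: N_ring = 35 + 2·25 = 85
Stage 1: 35(ω_s−ω_c) = −85(ω_r−ω_c),  ω_s=0, ω_c=1
Stage 1: ω_r = 1 − (35/85)(0−1) = 24/17
  ⇒ ω_r¹/ω_c¹ = 24/17
Stage 2: N_ring = 39 + 2·21 = 81
Stage 2: 39(ω_s−ω_c) = −81(ω_r−ω_c),  ω_c=0, ω_s=1
Stage 2: ω_r = 0 − (39/81)(1−0) = -13/27
  ⇒ ω_r²/ω_s² = -13/27
Coupling ω_s² = ω_r¹ ⇒ overall = 24/17 × -13/27 = -104/153

-104/153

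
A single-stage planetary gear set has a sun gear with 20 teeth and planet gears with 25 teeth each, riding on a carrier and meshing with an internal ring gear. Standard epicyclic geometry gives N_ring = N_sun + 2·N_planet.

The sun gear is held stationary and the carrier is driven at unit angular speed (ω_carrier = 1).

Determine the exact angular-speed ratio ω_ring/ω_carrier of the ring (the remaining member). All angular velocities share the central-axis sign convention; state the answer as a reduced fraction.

N_ring = 20 + 2·25 = 70
20(ω_s−ω_c) = −70(ω_r−ω_c),  ω_s=0, ω_c=1
ω_r = 1 − (20/70)(0−1) = 9/7
ω_r/ω_c = 9/7

9/7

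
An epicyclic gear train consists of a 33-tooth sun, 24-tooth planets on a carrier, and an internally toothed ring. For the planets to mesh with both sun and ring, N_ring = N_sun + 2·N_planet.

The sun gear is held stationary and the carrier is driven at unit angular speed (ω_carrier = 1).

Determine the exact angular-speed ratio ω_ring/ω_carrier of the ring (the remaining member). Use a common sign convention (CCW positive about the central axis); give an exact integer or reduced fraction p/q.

38/27

N_ring = 33 + 2·24 = 81
33(ω_s−ω_c) = −81(ω_r−ω_c),  ω_s=0, ω_c=1
ω_r = 1 − (33/81)(0−1) = 38/27
ω_r/ω_c = 38/27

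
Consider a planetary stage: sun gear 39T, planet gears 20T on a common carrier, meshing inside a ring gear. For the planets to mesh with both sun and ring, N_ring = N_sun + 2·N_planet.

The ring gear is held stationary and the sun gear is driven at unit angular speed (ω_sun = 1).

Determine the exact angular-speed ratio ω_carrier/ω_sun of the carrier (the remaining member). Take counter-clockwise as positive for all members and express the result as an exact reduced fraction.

N_ring = 39 + 2·20 = 79
39(ω_s−ω_c) = −79(ω_r−ω_c),  ω_r=0, ω_s=1
39(1−ω_c) = −79(0−ω_c)  ⇒  118ω_c = 39  ⇒  ω_c = 39/118
ω_c/ω_s = 39/118

39/118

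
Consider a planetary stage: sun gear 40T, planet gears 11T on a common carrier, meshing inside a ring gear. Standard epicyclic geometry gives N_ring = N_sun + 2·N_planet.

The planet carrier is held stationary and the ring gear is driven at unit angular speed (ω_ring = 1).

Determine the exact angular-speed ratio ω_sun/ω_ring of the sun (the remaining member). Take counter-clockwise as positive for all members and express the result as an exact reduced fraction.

N_ring = 40 + 2·11 = 62
40(ω_s−ω_c) = −62(ω_r−ω_c),  ω_c=0, ω_r=1
ω_s = 0 − (62/40)(1−0) = -31/20
ω_s/ω_r = -31/20

-31/20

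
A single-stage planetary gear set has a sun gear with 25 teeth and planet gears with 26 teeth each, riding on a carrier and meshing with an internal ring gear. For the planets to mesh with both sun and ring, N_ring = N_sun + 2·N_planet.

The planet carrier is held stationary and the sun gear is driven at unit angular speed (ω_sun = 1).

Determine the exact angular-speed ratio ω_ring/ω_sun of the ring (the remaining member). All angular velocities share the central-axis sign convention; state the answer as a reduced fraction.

-25/77

N_ring = 25 + 2·26 = 77
25(ω_s−ω_c) = −77(ω_r−ω_c),  ω_c=0, ω_s=1
ω_r = 0 − (25/77)(1−0) = -25/77
ω_r/ω_s = -25/77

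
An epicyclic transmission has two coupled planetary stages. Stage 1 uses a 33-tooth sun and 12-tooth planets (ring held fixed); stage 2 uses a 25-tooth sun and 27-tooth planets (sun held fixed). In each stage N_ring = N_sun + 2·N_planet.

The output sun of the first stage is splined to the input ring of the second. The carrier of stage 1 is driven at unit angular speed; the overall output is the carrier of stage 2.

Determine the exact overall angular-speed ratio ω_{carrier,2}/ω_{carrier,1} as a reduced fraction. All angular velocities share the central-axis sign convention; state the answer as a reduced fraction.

Stage 1: N_ring = 33 + 2·12 = 57
Stage 1: 33(ω_s−ω_c) = −57(ω_r−ω_c),  ω_r=0, ω_c=1
Stage 1: ω_s = 1 − (57/33)(0−1) = 30/11
  ⇒ ω_s¹/ω_c¹ = 30/11
Stage 2: N_ring = 25 + 2·27 = 79
Stage 2: 25(ω_s−ω_c) = −79(ω_r−ω_c),  ω_s=0, ω_r=1
Stage 2: 25(0−ω_c) = −79(1−ω_c)  ⇒  104ω_c = 79  ⇒  ω_c = 79/104
  ⇒ ω_c²/ω_r² = 79/104
Coupling ω_r² = ω_s¹ ⇒ overall = 30/11 × 79/104 = 1185/572

1185/572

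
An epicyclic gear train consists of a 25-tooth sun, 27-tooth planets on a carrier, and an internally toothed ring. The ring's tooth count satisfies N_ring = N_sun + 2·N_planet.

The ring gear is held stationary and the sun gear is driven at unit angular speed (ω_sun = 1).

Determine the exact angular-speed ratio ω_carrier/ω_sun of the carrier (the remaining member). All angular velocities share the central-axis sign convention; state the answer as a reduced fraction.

N_ring = 25 + 2·27 = 79
25(ω_s−ω_c) = −79(ω_r−ω_c),  ω_r=0, ω_s=1
25(1−ω_c) = −79(0−ω_c)  ⇒  104ω_c = 25  ⇒  ω_c = 25/104
ω_c/ω_s = 25/104

25/104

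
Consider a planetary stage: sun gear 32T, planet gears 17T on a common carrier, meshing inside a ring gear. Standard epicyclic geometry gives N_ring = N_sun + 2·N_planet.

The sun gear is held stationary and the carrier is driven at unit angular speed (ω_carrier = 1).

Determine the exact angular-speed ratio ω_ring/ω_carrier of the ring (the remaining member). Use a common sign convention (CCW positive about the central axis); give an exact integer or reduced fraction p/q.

N_ring = 32 + 2·17 = 66
32(ω_s−ω_c) = −66(ω_r−ω_c),  ω_s=0, ω_c=1
ω_r = 1 − (32/66)(0−1) = 49/33
ω_r/ω_c = 49/33

49/33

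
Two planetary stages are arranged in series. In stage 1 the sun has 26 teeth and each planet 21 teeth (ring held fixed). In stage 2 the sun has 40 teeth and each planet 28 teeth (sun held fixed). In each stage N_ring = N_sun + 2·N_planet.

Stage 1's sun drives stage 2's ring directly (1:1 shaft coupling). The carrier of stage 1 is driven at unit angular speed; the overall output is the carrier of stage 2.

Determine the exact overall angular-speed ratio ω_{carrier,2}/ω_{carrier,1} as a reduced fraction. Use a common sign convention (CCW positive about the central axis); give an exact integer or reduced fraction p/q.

564/221

Stage 1: N_ring = 26 + 2·21 = 68
Stage 1: 26(ω_s−ω_c) = −68(ω_r−ω_c),  ω_r=0, ω_c=1
Stage 1: ω_s = 1 − (68/26)(0−1) = 47/13
  ⇒ ω_s¹/ω_c¹ = 47/13
Stage 2: N_ring = 40 + 2·28 = 96
Stage 2: 40(ω_s−ω_c) = −96(ω_r−ω_c),  ω_s=0, ω_r=1
Stage 2: 40(0−ω_c) = −96(1−ω_c)  ⇒  136ω_c = 96  ⇒  ω_c = 12/17
  ⇒ ω_c²/ω_r² = 12/17
Coupling ω_r² = ω_s¹ ⇒ overall = 47/13 × 12/17 = 564/221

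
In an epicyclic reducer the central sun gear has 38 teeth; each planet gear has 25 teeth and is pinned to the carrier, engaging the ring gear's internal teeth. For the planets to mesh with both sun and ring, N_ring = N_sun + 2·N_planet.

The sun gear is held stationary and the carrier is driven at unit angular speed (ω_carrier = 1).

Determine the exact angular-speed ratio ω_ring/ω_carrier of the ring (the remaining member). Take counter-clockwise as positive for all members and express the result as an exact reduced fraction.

N_ring = 38 + 2·25 = 88
38(ω_s−ω_c) = −88(ω_r−ω_c),  ω_s=0, ω_c=1
ω_r = 1 − (38/88)(0−1) = 63/44
ω_r/ω_c = 63/44

63/44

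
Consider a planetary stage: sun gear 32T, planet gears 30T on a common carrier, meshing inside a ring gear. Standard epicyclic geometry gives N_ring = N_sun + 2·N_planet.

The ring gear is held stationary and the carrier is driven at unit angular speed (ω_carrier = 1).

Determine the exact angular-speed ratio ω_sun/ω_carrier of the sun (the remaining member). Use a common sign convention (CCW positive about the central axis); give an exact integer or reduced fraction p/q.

31/8

N_ring = 32 + 2·30 = 92
32(ω_s−ω_c) = −92(ω_r−ω_c),  ω_r=0, ω_c=1
ω_s = 1 − (92/32)(0−1) = 31/8
ω_s/ω_c = 31/8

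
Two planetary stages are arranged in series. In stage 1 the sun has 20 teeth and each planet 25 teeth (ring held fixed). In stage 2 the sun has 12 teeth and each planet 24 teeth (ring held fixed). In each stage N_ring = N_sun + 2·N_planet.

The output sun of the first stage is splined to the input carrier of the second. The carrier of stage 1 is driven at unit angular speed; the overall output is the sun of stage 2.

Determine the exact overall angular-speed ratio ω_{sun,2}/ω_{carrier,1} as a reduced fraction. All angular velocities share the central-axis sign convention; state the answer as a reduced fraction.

27

Stage 1: N_ring = 20 + 2·25 = 70
Stage 1: 20(ω_s−ω_c) = −70(ω_r−ω_c),  ω_r=0, ω_c=1
Stage 1: ω_s = 1 − (70/20)(0−1) = 9/2
  ⇒ ω_s¹/ω_c¹ = 9/2
Stage 2: N_ring = 12 + 2·24 = 60
Stage 2: 12(ω_s−ω_c) = −60(ω_r−ω_c),  ω_r=0, ω_c=1
Stage 2: ω_s = 1 − (60/12)(0−1) = 6
  ⇒ ω_s²/ω_c² = 6
Coupling ω_c² = ω_s¹ ⇒ overall = 9/2 × 6 = 27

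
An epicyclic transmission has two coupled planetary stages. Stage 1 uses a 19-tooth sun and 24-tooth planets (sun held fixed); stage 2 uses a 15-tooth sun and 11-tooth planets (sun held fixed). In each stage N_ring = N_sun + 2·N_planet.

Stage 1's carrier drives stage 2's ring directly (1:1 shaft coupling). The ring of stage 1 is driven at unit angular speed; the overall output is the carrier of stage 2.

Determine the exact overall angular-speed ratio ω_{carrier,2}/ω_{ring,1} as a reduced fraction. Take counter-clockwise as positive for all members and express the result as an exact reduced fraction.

2479/4472

Stage 1: N_ring = 19 + 2·24 = 67
Stage 1: 19(ω_s−ω_c) = −67(ω_r−ω_c),  ω_s=0, ω_r=1
Stage 1: 19(0−ω_c) = −67(1−ω_c)  ⇒  86ω_c = 67  ⇒  ω_c = 67/86
  ⇒ ω_c¹/ω_r¹ = 67/86
Stage 2: N_ring = 15 + 2·11 = 37
Stage 2: 15(ω_s−ω_c) = −37(ω_r−ω_c),  ω_s=0, ω_r=1
Stage 2: 15(0−ω_c) = −37(1−ω_c)  ⇒  52ω_c = 37  ⇒  ω_c = 37/52
  ⇒ ω_c²/ω_r² = 37/52
Coupling ω_r² = ω_c¹ ⇒ overall = 67/86 × 37/52 = 2479/4472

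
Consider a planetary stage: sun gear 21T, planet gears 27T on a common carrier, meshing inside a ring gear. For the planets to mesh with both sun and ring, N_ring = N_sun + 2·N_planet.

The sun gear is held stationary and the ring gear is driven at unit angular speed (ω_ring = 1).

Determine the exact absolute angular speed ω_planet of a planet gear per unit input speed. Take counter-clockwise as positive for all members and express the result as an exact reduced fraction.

25/18

N_ring = 21 + 2·27 = 75
21(ω_s−ω_c) = −75(ω_r−ω_c),  ω_s=0, ω_r=1
21(0−ω_c) = −75(1−ω_c)  ⇒  96ω_c = 75  ⇒  ω_c = 25/32
sun–planet: 21·(0−25/32) = −27·(ω_p−ω_c)  ⇒  ω_p−ω_c = −(21/27)·(-25/32) = 175/288
ω_p = 25/32 + 175/288 = 25/18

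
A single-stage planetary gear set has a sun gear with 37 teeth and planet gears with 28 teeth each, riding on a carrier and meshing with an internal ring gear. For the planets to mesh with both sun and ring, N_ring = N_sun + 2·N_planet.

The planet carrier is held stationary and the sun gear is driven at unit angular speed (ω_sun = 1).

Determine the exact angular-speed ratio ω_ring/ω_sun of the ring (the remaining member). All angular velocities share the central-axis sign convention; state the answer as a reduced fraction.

N_ring = 37 + 2·28 = 93
37(ω_s−ω_c) = −93(ω_r−ω_c),  ω_c=0, ω_s=1
ω_r = 0 − (37/93)(1−0) = -37/93
ω_r/ω_s = -37/93

-37/93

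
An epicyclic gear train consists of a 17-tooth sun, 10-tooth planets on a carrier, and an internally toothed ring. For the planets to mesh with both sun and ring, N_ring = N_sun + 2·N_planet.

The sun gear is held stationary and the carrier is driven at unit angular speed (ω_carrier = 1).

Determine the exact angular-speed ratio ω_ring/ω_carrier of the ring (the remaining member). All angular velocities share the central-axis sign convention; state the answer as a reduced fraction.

N_ring = 17 + 2·10 = 37
17(ω_s−ω_c) = −37(ω_r−ω_c),  ω_s=0, ω_c=1
ω_r = 1 − (17/37)(0−1) = 54/37
ω_r/ω_c = 54/37

54/37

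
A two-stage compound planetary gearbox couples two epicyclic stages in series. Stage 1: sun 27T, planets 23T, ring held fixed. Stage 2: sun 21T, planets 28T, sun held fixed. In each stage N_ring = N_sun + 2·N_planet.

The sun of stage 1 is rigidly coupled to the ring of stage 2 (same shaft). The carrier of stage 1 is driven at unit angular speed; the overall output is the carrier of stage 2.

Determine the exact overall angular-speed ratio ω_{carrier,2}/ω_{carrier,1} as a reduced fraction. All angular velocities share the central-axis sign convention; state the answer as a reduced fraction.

550/189

Stage 1: N_ring = 27 + 2·23 = 73
Stage 1: 27(ω_s−ω_c) = −73(ω_r−ω_c),  ω_r=0, ω_c=1
Stage 1: ω_s = 1 − (73/27)(0−1) = 100/27
  ⇒ ω_s¹/ω_c¹ = 100/27
Stage 2: N_ring = 21 + 2·28 = 77
Stage 2: 21(ω_s−ω_c) = −77(ω_r−ω_c),  ω_s=0, ω_r=1
Stage 2: 21(0−ω_c) = −77(1−ω_c)  ⇒  98ω_c = 77  ⇒  ω_c = 11/14
  ⇒ ω_c²/ω_r² = 11/14
Coupling ω_r² = ω_s¹ ⇒ overall = 100/27 × 11/14 = 550/189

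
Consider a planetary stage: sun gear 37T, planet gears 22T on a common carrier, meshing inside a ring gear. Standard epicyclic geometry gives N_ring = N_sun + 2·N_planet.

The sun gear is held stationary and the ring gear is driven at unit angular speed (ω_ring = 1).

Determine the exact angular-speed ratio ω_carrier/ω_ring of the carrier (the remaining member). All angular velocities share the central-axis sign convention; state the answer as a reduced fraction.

N_ring = 37 + 2·22 = 81
37(ω_s−ω_c) = −81(ω_r−ω_c),  ω_s=0, ω_r=1
37(0−ω_c) = −81(1−ω_c)  ⇒  118ω_c = 81  ⇒  ω_c = 81/118
ω_c/ω_r = 81/118

81/118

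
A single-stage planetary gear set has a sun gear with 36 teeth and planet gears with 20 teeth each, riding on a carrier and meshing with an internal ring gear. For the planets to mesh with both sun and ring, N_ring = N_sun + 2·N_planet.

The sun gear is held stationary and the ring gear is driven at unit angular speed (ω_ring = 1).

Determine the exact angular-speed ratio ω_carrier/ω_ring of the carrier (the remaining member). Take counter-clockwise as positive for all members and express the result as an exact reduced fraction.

19/28

N_ring = 36 + 2·20 = 76
36(ω_s−ω_c) = −76(ω_r−ω_c),  ω_s=0, ω_r=1
36(0−ω_c) = −76(1−ω_c)  ⇒  112ω_c = 76  ⇒  ω_c = 19/28
ω_c/ω_r = 19/28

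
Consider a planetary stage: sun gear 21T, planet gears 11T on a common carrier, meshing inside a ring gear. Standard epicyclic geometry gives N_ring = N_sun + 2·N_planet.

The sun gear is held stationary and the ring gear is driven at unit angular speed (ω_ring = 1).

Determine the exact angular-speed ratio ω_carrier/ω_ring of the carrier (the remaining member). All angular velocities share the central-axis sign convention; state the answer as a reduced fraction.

N_ring = 21 + 2·11 = 43
21(ω_s−ω_c) = −43(ω_r−ω_c),  ω_s=0, ω_r=1
21(0−ω_c) = −43(1−ω_c)  ⇒  64ω_c = 43  ⇒  ω_c = 43/64
ω_c/ω_r = 43/64

43/64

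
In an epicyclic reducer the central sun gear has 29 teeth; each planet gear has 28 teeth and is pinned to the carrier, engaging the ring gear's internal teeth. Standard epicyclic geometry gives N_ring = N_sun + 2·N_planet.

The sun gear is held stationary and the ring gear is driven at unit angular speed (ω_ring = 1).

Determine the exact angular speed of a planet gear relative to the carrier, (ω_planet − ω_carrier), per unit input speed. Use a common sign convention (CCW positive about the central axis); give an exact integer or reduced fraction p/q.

N_ring = 29 + 2·28 = 85
29(ω_s−ω_c) = −85(ω_r−ω_c),  ω_s=0, ω_r=1
29(0−ω_c) = −85(1−ω_c)  ⇒  114ω_c = 85  ⇒  ω_c = 85/114
sun–planet: 29·(0−85/114) = −28·(ω_p−ω_c)  ⇒  ω_p−ω_c = −(29/28)·(-85/114) = 2465/3192

2465/3192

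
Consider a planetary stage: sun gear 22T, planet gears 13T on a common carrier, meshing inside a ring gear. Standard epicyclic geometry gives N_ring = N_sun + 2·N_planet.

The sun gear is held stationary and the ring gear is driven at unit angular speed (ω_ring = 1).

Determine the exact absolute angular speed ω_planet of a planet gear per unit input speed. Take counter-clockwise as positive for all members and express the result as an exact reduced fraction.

N_ring = 22 + 2·13 = 48
22(ω_s−ω_c) = −48(ω_r−ω_c),  ω_s=0, ω_r=1
22(0−ω_c) = −48(1−ω_c)  ⇒  70ω_c = 48  ⇒  ω_c = 24/35
sun–planet: 22·(0−24/35) = −13·(ω_p−ω_c)  ⇒  ω_p−ω_c = −(22/13)·(-24/35) = 528/455
ω_p = 24/35 + 528/455 = 24/13

24/13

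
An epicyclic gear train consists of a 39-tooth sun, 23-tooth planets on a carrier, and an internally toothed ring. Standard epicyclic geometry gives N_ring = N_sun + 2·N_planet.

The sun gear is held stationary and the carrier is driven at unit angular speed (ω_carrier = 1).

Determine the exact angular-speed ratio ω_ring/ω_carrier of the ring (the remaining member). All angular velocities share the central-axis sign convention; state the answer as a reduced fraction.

N_ring = 39 + 2·23 = 85
39(ω_s−ω_c) = −85(ω_r−ω_c),  ω_s=0, ω_c=1
ω_r = 1 − (39/85)(0−1) = 124/85
ω_r/ω_c = 124/85

124/85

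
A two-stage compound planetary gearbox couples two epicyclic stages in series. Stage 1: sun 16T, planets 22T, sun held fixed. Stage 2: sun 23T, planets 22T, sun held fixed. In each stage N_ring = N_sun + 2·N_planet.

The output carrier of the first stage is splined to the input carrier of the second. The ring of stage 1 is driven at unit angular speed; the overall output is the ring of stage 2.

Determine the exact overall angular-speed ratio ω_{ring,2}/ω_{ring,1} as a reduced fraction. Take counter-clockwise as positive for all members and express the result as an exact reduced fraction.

Stage 1: N_ring = 16 + 2·22 = 60
Stage 1: 16(ω_s−ω_c) = −60(ω_r−ω_c),  ω_s=0, ω_r=1
Stage 1: 16(0−ω_c) = −60(1−ω_c)  ⇒  76ω_c = 60  ⇒  ω_c = 15/19
  ⇒ ω_c¹/ω_r¹ = 15/19
Stage 2: N_ring = 23 + 2·22 = 67
Stage 2: 23(ω_s−ω_c) = −67(ω_r−ω_c),  ω_s=0, ω_c=1
Stage 2: ω_r = 1 − (23/67)(0−1) = 90/67
  ⇒ ω_r²/ω_c² = 90/67
Coupling ω_c² = ω_c¹ ⇒ overall = 15/19 × 90/67 = 1350/1273

1350/1273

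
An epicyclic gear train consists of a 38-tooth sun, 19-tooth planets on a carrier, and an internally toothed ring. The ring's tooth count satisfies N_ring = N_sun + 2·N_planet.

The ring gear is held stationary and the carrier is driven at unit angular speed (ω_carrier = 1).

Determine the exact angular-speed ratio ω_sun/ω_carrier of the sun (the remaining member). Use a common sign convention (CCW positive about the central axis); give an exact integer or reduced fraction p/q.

N_ring = 38 + 2·19 = 76
38(ω_s−ω_c) = −76(ω_r−ω_c),  ω_r=0, ω_c=1
ω_s = 1 − (76/38)(0−1) = 3
ω_s/ω_c = 3

3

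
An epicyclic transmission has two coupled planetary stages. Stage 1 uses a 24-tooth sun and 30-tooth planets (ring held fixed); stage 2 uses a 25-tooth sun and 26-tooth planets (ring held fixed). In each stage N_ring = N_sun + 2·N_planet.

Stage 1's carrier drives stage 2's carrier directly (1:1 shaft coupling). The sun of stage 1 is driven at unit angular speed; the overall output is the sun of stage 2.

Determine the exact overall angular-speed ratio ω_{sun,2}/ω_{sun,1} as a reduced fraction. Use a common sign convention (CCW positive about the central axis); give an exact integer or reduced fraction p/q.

68/75

Stage 1: N_ring = 24 + 2·30 = 84
Stage 1: 24(ω_s−ω_c) = −84(ω_r−ω_c),  ω_r=0, ω_s=1
Stage 1: 24(1−ω_c) = −84(0−ω_c)  ⇒  108ω_c = 24  ⇒  ω_c = 2/9
  ⇒ ω_c¹/ω_s¹ = 2/9
Stage 2: N_ring = 25 + 2·26 = 77
Stage 2: 25(ω_s−ω_c) = −77(ω_r−ω_c),  ω_r=0, ω_c=1
Stage 2: ω_s = 1 − (77/25)(0−1) = 102/25
  ⇒ ω_s²/ω_c² = 102/25
Coupling ω_c² = ω_c¹ ⇒ overall = 2/9 × 102/25 = 68/75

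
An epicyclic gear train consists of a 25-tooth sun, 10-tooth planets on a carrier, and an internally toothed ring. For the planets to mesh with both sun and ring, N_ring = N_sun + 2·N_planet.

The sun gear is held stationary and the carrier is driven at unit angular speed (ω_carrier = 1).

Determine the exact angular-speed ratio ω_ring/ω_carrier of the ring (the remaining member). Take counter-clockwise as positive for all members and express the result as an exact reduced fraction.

14/9

N_ring = 25 + 2·10 = 45
25(ω_s−ω_c) = −45(ω_r−ω_c),  ω_s=0, ω_c=1
ω_r = 1 − (25/45)(0−1) = 14/9
ω_r/ω_c = 14/9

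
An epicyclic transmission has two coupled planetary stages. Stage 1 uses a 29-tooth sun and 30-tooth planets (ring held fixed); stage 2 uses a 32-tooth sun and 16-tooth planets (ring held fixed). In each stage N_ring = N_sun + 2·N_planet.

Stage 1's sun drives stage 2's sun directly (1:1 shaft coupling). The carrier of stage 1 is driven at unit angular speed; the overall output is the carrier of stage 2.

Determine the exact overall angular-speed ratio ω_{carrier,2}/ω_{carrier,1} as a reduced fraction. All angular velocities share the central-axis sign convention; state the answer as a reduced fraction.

Stage 1: N_ring = 29 + 2·30 = 89
Stage 1: 29(ω_s−ω_c) = −89(ω_r−ω_c),  ω_r=0, ω_c=1
Stage 1: ω_s = 1 − (89/29)(0−1) = 118/29
  ⇒ ω_s¹/ω_c¹ = 118/29
Stage 2: N_ring = 32 + 2·16 = 64
Stage 2: 32(ω_s−ω_c) = −64(ω_r−ω_c),  ω_r=0, ω_s=1
Stage 2: 32(1−ω_c) = −64(0−ω_c)  ⇒  96ω_c = 32  ⇒  ω_c = 1/3
  ⇒ ω_c²/ω_s² = 1/3
Coupling ω_s² = ω_s¹ ⇒ overall = 118/29 × 1/3 = 118/87

118/87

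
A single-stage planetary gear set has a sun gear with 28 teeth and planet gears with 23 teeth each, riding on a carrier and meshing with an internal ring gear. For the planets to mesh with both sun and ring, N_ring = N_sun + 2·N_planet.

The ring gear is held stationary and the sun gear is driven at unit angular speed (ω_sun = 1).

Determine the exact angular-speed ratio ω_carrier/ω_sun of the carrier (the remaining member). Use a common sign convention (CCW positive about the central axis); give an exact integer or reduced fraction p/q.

14/51

N_ring = 28 + 2·23 = 74
28(ω_s−ω_c) = −74(ω_r−ω_c),  ω_r=0, ω_s=1
28(1−ω_c) = −74(0−ω_c)  ⇒  102ω_c = 28  ⇒  ω_c = 14/51
ω_c/ω_s = 14/51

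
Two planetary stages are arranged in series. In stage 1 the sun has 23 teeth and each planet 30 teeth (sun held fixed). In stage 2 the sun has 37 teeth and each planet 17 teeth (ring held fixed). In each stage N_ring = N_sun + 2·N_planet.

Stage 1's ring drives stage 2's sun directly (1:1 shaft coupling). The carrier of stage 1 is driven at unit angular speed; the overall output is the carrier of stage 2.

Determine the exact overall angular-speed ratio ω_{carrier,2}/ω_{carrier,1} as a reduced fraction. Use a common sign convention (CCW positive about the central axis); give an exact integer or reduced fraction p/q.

1961/4482

Stage 1: N_ring = 23 + 2·30 = 83
Stage 1: 23(ω_s−ω_c) = −83(ω_r−ω_c),  ω_s=0, ω_c=1
Stage 1: ω_r = 1 − (23/83)(0−1) = 106/83
  ⇒ ω_r¹/ω_c¹ = 106/83
Stage 2: N_ring = 37 + 2·17 = 71
Stage 2: 37(ω_s−ω_c) = −71(ω_r−ω_c),  ω_r=0, ω_s=1
Stage 2: 37(1−ω_c) = −71(0−ω_c)  ⇒  108ω_c = 37  ⇒  ω_c = 37/108
  ⇒ ω_c²/ω_s² = 37/108
Coupling ω_s² = ω_r¹ ⇒ overall = 106/83 × 37/108 = 1961/4482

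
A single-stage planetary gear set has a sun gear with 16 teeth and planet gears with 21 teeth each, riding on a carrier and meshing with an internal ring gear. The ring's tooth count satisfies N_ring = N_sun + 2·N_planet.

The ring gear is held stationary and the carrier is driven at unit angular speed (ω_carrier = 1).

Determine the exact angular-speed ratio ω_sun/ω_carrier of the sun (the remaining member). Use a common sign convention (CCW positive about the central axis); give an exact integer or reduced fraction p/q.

37/8

N_ring = 16 + 2·21 = 58
16(ω_s−ω_c) = −58(ω_r−ω_c),  ω_r=0, ω_c=1
ω_s = 1 − (58/16)(0−1) = 37/8
ω_s/ω_c = 37/8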